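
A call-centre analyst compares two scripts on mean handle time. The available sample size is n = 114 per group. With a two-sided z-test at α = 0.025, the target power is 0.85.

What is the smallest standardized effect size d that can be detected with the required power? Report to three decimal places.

d ≈ 0.434

Need Φ(δ − 2.241) = 0.85, so δ = 2.241 + 1.036 = 3.278.
(Lower-tail contribution to power is negligible for δ > 0.)
δ = d·√(n/2) ⇒ d = δ/√(n/2) = 3.278/√(114/2) = 0.4342.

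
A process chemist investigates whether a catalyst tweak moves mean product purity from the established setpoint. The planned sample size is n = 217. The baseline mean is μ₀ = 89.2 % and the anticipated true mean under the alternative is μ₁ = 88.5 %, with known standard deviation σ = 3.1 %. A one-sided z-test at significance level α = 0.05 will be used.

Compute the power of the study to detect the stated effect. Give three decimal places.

Power ≈ 0.954

Standardized effect: d = |μ₁ − μ₀| / σ = |88.5 − 89.2| / 3.1 = 0.2258
Noncentrality parameter: δ = d·√n = 0.2258 × √217 = 3.3263
Critical value for a one-sided test at α = 0.05: z_α = 1.645.
Power = Φ(δ − 1.645) = Φ(1.681) = 0.9537.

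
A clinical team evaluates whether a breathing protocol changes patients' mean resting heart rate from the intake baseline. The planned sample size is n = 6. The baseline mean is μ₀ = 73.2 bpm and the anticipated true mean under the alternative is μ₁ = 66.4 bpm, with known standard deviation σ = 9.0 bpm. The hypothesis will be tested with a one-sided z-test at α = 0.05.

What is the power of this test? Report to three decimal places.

Power ≈ 0.582

Standardized effect: d = |μ₁ − μ₀| / σ = |66.4 − 73.2| / 9.0 = 0.7556
Noncentrality parameter: δ = d·√n = 0.7556 × √6 = 1.8507
Critical value for a one-sided test at α = 0.05: z_α = 1.645.
Power = Φ(δ − 1.645) = Φ(0.206) = 0.5816.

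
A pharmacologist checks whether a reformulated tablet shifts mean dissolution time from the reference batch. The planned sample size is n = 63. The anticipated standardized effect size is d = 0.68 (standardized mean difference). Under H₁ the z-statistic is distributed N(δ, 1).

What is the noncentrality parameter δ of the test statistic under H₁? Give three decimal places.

δ ≈ 5.397

The noncentrality parameter scales effect size by the design's sample-size factor: δ = d·√n = 0.68 × √63 = 5.3973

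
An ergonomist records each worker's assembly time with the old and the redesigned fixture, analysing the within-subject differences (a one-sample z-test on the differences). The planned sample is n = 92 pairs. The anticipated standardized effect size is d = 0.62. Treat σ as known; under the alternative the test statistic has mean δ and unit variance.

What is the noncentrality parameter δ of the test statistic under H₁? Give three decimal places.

δ ≈ 5.947

The noncentrality parameter scales effect size by the design's sample-size factor: δ = d·√n = 0.62 × √92 = 5.9468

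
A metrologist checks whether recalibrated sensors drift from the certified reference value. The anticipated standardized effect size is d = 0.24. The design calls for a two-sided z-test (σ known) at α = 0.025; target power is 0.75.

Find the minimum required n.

Set Φ(δ − 2.241) = 0.75; then δ − 2.241 = Φ⁻¹(0.75) = 0.674, giving δ = 2.916.
(Ignoring the negligible lower-tail rejection probability gives the usual closed-form inversion.)
δ = d·√n ⇒ n = (δ/d)² = (2.916 / 0.24)² = 147.61.
Rounding up, n = 148.

n = 148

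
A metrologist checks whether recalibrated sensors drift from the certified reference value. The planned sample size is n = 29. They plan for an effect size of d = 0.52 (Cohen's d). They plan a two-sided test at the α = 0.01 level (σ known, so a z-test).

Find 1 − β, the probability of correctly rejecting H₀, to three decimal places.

Noncentrality parameter: λ = d·√n = 0.52 × √29 = 2.8003
Critical value for a two-sided test at α = 0.01: z_{α/2} = 2.576.
Power = Φ(λ − 2.576) + Φ(−λ − 2.576) = Φ(0.224) + Φ(-5.376) = 0.5888 + 0.0000 = 0.5888.

Power ≈ 0.589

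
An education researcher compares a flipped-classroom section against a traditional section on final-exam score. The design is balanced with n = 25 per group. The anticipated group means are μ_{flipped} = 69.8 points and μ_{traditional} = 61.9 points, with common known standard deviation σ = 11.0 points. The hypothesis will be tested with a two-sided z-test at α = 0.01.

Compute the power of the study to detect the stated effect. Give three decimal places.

Standardized effect: d = |μ_{flipped} − μ_{traditional}| / σ = |69.8 − 61.9| / 11.0 = 0.7182
Noncentrality parameter: δ = d·√(n/2) = 0.7182 × √(25/2) = 2.5392
Critical value for a two-sided test at α = 0.01: z_{α/2} = 2.576.
Power = Φ(δ − 2.576) + Φ(−δ − 2.576) = Φ(-0.037) + Φ(-5.115) = 0.4854 + 0.0000 = 0.4854.

Power ≈ 0.485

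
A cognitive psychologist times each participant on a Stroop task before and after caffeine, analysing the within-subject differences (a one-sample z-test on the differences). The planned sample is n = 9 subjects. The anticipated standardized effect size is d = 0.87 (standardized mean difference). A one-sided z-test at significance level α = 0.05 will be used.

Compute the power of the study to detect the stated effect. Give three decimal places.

Noncentrality parameter: δ = d·√n = 0.87 × √9 = 2.6100
Critical value for a one-sided test at α = 0.05: z_α = 1.645.
Power = Φ(δ − 1.645) = Φ(0.965) = 0.8328.

Power ≈ 0.833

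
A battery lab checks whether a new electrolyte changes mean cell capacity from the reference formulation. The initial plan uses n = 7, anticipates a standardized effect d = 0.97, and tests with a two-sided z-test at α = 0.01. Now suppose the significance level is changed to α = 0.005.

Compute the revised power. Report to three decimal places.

Power ≈ 0.405

δ = d·√n = 0.97 × √7 = 2.5664 (unchanged). New critical value: z_{0.0025} = 2.807.
Revised power = Φ(δ − 2.807) + Φ(−δ − 2.807) = Φ(-0.241) + Φ(-5.373) = 0.4049 + 0.0000 = 0.4049.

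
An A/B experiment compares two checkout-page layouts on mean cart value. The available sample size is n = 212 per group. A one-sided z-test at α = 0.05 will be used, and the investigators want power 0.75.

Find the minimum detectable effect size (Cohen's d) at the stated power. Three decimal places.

d ≈ 0.225

Need Φ(δ − 1.645) = 0.75, so δ = 1.645 + 0.674 = 2.319.
δ = d·√(n/2) ⇒ d = δ/√(n/2) = 2.319/√(212/2) = 0.2253.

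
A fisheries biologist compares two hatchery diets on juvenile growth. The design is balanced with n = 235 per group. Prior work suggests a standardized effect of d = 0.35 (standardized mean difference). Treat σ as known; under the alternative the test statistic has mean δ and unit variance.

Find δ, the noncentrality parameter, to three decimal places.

δ = d·√(n/2) = 0.35 × √(235/2) = 3.7939

δ ≈ 3.794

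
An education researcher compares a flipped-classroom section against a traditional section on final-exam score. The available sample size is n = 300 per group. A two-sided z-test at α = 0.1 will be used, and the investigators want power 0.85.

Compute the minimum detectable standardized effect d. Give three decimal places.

d ≈ 0.219

Need Φ(δ − 1.645) = 0.85, so δ = 1.645 + 1.036 = 2.681.
(Lower-tail contribution to power is negligible for δ > 0.)
δ = d·√(n/2) ⇒ d = δ/√(n/2) = 2.681/√(300/2) = 0.2189.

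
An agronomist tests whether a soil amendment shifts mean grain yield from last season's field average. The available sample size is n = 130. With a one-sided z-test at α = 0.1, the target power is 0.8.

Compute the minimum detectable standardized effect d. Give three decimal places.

Required noncentrality: δ = z_{0.1} + z_{0.20} = 1.282 + 0.842 = 2.123.
δ = d·√n ⇒ d = δ/√n = 2.123/√130 = 0.1862.

d ≈ 0.186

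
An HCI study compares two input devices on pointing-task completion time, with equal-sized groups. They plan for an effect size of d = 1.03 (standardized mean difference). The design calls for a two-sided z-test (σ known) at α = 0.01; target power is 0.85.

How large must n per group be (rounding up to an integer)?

n = 25 per group

Set Φ(δ − 2.576) = 0.85; then δ − 2.576 = Φ⁻¹(0.85) = 1.036, giving δ = 3.612.
(For δ > 0 the lower-tail rejection region contributes negligibly to power, so the one-term inversion is standard.)
δ = d·√(n/2) ⇒ n = 2(δ/d)² = 2 × (3.612 / 1.03)² = 24.60.
Rounding up, n = 25 per group.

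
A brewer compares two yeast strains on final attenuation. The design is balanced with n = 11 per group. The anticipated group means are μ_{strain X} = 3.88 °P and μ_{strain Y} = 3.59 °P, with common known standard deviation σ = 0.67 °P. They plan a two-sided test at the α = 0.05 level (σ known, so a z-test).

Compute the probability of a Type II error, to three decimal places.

Standardized effect: d = |μ_{strain X} − μ_{strain Y}| / σ = |3.88 − 3.59| / 0.67 = 0.4328
Noncentrality parameter: δ = d·√(n/2) = 0.4328 × √(11/2) = 1.0151
Critical value for a two-sided test at α = 0.05: z_{α/2} = 1.960.
Power = Φ(δ − 1.960) + Φ(−δ − 1.960) = Φ(-0.945) + Φ(-2.975) = 0.1724 + 0.0015 = 0.1738.
Type II error: β = 1 − power = 1 − 0.1738 = 0.8262.

β ≈ 0.826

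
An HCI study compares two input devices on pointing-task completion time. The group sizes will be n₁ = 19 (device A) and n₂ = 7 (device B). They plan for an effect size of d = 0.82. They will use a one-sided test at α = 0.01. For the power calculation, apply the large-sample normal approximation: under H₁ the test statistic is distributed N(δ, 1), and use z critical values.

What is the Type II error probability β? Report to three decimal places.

β ≈ 0.681

Noncentrality parameter: δ = d / √(1/n₁ + 1/n₂) = 0.82 / √(1/19 + 1/7) = 1.8546
Critical value for a one-sided test at α = 0.01: z_α = 2.326.
Power = P(Z > 2.326 − δ) = Φ(-0.472) = 0.3186.
Type II error: β = 1 − power = 1 − 0.3186 = 0.6814.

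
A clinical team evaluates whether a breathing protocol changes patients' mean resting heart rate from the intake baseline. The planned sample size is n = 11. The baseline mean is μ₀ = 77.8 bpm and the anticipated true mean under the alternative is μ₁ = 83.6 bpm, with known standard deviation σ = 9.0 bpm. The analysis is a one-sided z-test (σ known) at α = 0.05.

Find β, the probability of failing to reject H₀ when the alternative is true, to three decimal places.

Standardized effect: d = |μ₁ − μ₀| / σ = |83.6 − 77.8| / 9.0 = 0.6444
Noncentrality parameter: δ = d·√n = 0.6444 × √11 = 2.1374
One-sided α = 0.05 → critical value z_{0.05} = 1.645.
Power = Φ(δ − 1.645) = Φ(0.493) = 0.6888.
Type II error: β = 1 − power = 1 − 0.6888 = 0.3112.

β ≈ 0.311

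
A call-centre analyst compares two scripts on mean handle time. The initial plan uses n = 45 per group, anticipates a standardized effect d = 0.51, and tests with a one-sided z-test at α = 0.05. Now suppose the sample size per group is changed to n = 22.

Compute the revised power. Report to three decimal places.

Power ≈ 0.519

With n = 22 per group: δ = d·√(n/2) = 0.51 × √(22/2) = 1.6915. Critical value z_{0.05} = 1.645.
Revised power = P(Z > 1.645 − δ) = Φ(0.047) = 0.5186.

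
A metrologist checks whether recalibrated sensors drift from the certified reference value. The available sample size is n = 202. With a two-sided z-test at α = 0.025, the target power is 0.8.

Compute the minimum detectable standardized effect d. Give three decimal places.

d ≈ 0.217

Need Φ(δ − 2.241) = 0.8, so δ = 2.241 + 0.842 = 3.083.
(The second rejection-region term Φ(−δ − z_{α/2}) is negligible and dropped.)
δ = d·√n ⇒ d = δ/√n = 3.083/√202 = 0.2169.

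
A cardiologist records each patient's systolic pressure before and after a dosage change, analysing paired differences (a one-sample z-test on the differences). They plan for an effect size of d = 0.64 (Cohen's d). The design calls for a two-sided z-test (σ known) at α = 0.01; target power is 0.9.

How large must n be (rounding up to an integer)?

For power 0.9 need Φ(δ − z_{0.005}) = 0.9, so δ = z_{0.005} + z_{0.10} = 2.576 + 1.282 = 3.857.
(For δ > 0 the lower-tail rejection region contributes negligibly to power, so the one-term inversion is standard.)
δ = d·√n ⇒ n = (δ/d)² = (3.857 / 0.64)² = 36.33.
Round up to the next whole unit.

n = 37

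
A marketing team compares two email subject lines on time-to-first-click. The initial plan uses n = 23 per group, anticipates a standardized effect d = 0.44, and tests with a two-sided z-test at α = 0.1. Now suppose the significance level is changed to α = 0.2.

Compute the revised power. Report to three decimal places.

δ = d·√(n/2) = 0.44 × √(23/2) = 1.4921 (unchanged). New critical value: z_{0.1} = 1.282.
Revised power = Φ(δ − 1.282) + Φ(−δ − 1.282) = Φ(0.211) + Φ(-2.774) = 0.5834 + 0.0028 = 0.5862.

Power ≈ 0.586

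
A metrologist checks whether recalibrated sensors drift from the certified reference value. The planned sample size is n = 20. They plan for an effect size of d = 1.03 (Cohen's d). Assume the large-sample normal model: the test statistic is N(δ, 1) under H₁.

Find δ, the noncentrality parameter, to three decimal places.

δ ≈ 4.606

δ = d·√n = 1.03 × √20 = 4.6063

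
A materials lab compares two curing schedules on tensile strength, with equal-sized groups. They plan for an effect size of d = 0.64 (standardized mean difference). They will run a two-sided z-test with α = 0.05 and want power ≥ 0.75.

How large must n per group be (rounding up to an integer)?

For power 0.75 need Φ(δ − z_{0.025}) = 0.75, so δ = z_{0.025} + z_{0.25} = 1.960 + 0.674 = 2.634.
(For δ > 0 the lower-tail rejection region contributes negligibly to power, so the one-term inversion is standard.)
δ = d·√(n/2) ⇒ n = 2(δ/d)² = 2 × (2.634 / 0.64)² = 33.89.
Round up to the next whole unit.

n = 34 per group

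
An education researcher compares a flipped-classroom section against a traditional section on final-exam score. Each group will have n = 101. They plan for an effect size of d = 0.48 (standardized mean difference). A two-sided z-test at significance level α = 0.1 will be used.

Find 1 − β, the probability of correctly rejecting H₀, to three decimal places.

Noncentrality parameter: δ = d·√(n/2) = 0.48 × √(101/2) = 3.4110
Critical value for a two-sided test at α = 0.1: z_{α/2} = 1.645.
Power = Φ(δ − 1.645) + Φ(−δ − 1.645) = Φ(1.766) + Φ(-5.056) = 0.9613 + 0.0000 = 0.9613.

Power ≈ 0.961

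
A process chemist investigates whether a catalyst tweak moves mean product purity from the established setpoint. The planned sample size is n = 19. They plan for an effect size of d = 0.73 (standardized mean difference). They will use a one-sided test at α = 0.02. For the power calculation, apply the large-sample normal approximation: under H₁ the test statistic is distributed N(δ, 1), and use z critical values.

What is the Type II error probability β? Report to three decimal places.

Noncentrality parameter: δ = d·√n = 0.73 × √19 = 3.1820
Critical value for a one-sided test at α = 0.02: z_α = 2.054.
Power = P(Z > 2.054 − δ) = Φ(1.128) = 0.8704.
Type II error: β = 1 − power = 1 − 0.8704 = 0.1296.

β ≈ 0.130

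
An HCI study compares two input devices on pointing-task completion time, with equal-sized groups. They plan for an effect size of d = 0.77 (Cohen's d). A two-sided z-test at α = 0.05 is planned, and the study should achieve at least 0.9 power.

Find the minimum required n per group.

For power 0.9 need Φ(δ − z_{0.025}) = 0.9, so δ = z_{0.025} + z_{0.10} = 1.960 + 1.282 = 3.242.
(For δ > 0 the lower-tail rejection region contributes negligibly to power, so the one-term inversion is standard.)
δ = d·√(n/2) ⇒ n = 2(δ/d)² = 2 × (3.242 / 0.77)² = 35.44.
Rounding up, n = 36 per group.

n = 36 per group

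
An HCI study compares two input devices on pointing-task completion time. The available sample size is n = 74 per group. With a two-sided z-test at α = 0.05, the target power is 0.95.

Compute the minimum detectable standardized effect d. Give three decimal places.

Required noncentrality: δ = z_{0.025} + z_{0.05} = 1.960 + 1.645 = 3.605.
(The second rejection-region term Φ(−δ − z_{α/2}) is negligible and dropped.)
δ = d·√(n/2) ⇒ d = δ/√(n/2) = 3.605/√(74/2) = 0.5926.

d ≈ 0.593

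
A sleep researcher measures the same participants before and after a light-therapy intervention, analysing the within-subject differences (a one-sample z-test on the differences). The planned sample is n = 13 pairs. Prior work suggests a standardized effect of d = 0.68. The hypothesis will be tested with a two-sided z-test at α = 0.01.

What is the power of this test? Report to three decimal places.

Noncentrality parameter: δ = d·√n = 0.68 × √13 = 2.4518
Critical value for a two-sided test at α = 0.01: z_{α/2} = 2.576.
Power = Φ(δ − 2.576) + Φ(−δ − 2.576) = Φ(-0.124) + Φ(-5.028) = 0.4506 + 0.0000 = 0.4506.

Power ≈ 0.451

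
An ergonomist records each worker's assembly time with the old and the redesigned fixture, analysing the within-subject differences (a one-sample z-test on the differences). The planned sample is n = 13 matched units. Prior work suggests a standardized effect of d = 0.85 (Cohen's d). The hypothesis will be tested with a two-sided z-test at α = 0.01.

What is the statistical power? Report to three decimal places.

Noncentrality parameter: δ = d·√n = 0.85 × √13 = 3.0647
Critical value for a two-sided test at α = 0.01: z_{α/2} = 2.576.
Power = Φ(δ − 2.576) + Φ(−δ − 2.576) = Φ(0.489) + Φ(-5.641) = 0.6875 + 0.0000 = 0.6875.

Power ≈ 0.688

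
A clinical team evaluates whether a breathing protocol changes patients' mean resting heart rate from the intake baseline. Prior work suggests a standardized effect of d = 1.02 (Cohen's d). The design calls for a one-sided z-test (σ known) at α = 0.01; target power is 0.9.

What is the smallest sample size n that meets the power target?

n = 13

Set Φ(δ − 2.326) = 0.9; then δ − 2.326 = Φ⁻¹(0.9) = 1.282, giving δ = 3.608.
δ = d·√n ⇒ n = (δ/d)² = (3.608 / 1.02)² = 12.51.
Rounding up, n = 13.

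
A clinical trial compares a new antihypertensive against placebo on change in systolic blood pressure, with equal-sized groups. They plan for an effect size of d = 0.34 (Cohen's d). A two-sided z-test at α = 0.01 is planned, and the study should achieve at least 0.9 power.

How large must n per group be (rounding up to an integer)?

Set Φ(δ − 2.576) = 0.9; then δ − 2.576 = Φ⁻¹(0.9) = 1.282, giving δ = 3.857.
(The Φ(−δ − z_{α/2}) term is vanishingly small for δ > 0 and is dropped in the standard sample-size formula.)
δ = d·√(n/2) ⇒ n = 2(δ/d)² = 2 × (3.857 / 0.34)² = 257.43.
Rounding up, n = 258 per group.

n = 258 per group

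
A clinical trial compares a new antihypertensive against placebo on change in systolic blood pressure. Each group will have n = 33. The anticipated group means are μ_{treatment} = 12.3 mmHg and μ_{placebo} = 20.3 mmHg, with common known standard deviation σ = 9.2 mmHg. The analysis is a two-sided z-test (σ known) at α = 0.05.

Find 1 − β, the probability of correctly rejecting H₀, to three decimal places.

Power ≈ 0.942

Standardized effect: d = |μ_{treatment} − μ_{placebo}| / σ = |12.3 − 20.3| / 9.2 = 0.8696
Noncentrality parameter: δ = d·√(n/2) = 0.8696 × √(33/2) = 3.5322
Critical value for a two-sided test at α = 0.05: z_{α/2} = 1.960.
Power = Φ(δ − 1.960) + Φ(−δ − 1.960) = Φ(1.572) + Φ(-5.492) = 0.9421 + 0.0000 = 0.9421.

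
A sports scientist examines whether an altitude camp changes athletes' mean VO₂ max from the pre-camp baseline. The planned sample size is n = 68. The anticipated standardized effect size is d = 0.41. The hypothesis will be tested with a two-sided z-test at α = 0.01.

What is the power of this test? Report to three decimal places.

Power ≈ 0.790

Noncentrality parameter: δ = d·√n = 0.41 × √68 = 3.3809
Two-sided α = 0.01 → critical value z_{0.005} = 2.576.
Power = Φ(δ − 2.576) + Φ(−δ − 2.576) = Φ(0.805) + Φ(-5.957) = 0.7896 + 0.0000 = 0.7896.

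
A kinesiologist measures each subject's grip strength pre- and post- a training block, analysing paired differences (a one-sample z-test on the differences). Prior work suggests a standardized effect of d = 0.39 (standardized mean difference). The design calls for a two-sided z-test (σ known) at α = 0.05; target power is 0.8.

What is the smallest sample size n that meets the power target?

n = 52

For power 0.8 need Φ(δ − z_{0.025}) = 0.8, so δ = z_{0.025} + z_{0.20} = 1.960 + 0.842 = 2.802.
(Ignoring the negligible lower-tail rejection probability gives the usual closed-form inversion.)
δ = d·√n ⇒ n = (δ/d)² = (2.802 / 0.39)² = 51.60.
Round up to the next whole unit.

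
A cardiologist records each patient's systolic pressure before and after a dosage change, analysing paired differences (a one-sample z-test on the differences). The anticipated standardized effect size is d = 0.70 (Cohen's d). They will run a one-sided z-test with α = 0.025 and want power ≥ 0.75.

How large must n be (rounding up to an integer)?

n = 15

Set Φ(δ − 1.960) = 0.75; then δ − 1.960 = Φ⁻¹(0.75) = 0.674, giving δ = 2.634.
δ = d·√n ⇒ n = (δ/d)² = (2.634 / 0.70)² = 14.16.
Round up to the next whole unit.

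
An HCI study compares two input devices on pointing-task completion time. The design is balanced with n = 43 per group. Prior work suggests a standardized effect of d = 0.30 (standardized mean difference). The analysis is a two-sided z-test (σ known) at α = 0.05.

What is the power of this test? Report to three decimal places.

Power ≈ 0.285

Noncentrality parameter: δ = d·√(n/2) = 0.30 × √(43/2) = 1.3910
Critical value for a two-sided test at α = 0.05: z_{α/2} = 1.960.
Power = Φ(δ − 1.960) + Φ(−δ − 1.960) = Φ(-0.569) + Φ(-3.351) = 0.2847 + 0.0004 = 0.2851.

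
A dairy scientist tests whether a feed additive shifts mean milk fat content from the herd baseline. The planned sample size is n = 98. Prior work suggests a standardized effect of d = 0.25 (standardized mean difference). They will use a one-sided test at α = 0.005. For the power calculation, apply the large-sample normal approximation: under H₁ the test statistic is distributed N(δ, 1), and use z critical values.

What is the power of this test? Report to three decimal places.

Noncentrality parameter: δ = d·√n = 0.25 × √98 = 2.4749
One-sided α = 0.005 → critical value z_{0.005} = 2.576.
Power = P(Z > 2.576 − δ) = Φ(-0.101) = 0.4598.

Power ≈ 0.460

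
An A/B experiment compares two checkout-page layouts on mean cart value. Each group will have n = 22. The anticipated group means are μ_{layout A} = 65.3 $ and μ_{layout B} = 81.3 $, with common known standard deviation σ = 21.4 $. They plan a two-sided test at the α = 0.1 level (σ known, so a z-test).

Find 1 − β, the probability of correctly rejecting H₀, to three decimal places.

Power ≈ 0.798

Standardized effect: d = |μ_{layout A} − μ_{layout B}| / σ = |65.3 − 81.3| / 21.4 = 0.7477
Noncentrality parameter: δ = d·√(n/2) = 0.7477 × √(22/2) = 2.4797
Critical value for a two-sided test at α = 0.1: z_{α/2} = 1.645.
Power = Φ(δ − 1.645) + Φ(−δ − 1.645) = Φ(0.835) + Φ(-4.125) = 0.7981 + 0.0000 = 0.7981.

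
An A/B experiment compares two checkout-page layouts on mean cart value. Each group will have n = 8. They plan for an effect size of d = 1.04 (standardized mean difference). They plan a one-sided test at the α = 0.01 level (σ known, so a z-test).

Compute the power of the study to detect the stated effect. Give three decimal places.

Power ≈ 0.403

Noncentrality parameter: δ = d·√(n/2) = 1.04 × √(8/2) = 2.0800
One-sided α = 0.01 → critical value z_{0.01} = 2.326.
Power = P(Z > 2.326 − δ) = Φ(-0.246) = 0.4027.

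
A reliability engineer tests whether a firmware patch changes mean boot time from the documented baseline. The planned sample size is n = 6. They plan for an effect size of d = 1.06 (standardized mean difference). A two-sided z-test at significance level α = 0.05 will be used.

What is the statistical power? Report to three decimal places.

Power ≈ 0.738

Noncentrality parameter: δ = d·√n = 1.06 × √6 = 2.5965
Two-sided α = 0.05 → critical value z_{0.025} = 1.960.
Power = Φ(δ − 1.960) + Φ(−δ − 1.960) = Φ(0.636) + Φ(-4.556) = 0.7378 + 0.0000 = 0.7378.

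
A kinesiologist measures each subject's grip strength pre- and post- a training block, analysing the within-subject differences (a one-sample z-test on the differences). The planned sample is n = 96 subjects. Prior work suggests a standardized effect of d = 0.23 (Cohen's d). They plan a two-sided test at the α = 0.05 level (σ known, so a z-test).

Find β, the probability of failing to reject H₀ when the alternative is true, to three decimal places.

β ≈ 0.385

Noncentrality parameter: δ = d·√n = 0.23 × √96 = 2.2535
Critical value for a two-sided test at α = 0.05: z_{α/2} = 1.960.
Power = Φ(δ − 1.960) + Φ(−δ − 1.960) = Φ(0.294) + Φ(-4.213) = 0.6155 + 0.0000 = 0.6155.
Type II error: β = 1 − power = 1 − 0.6155 = 0.3845.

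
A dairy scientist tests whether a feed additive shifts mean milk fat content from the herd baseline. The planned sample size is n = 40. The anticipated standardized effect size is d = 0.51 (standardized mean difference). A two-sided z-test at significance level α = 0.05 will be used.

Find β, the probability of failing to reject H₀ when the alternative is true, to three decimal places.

β ≈ 0.103

Noncentrality parameter: λ = d·√n = 0.51 × √40 = 3.2255
Two-sided α = 0.05 → critical value z_{0.025} = 1.960.
Power = Φ(λ − 1.960) + Φ(−λ − 1.960) = Φ(1.266) + Φ(-5.185) = 0.8972 + 0.0000 = 0.8972.
Type II error: β = 1 − power = 1 − 0.8972 = 0.1028.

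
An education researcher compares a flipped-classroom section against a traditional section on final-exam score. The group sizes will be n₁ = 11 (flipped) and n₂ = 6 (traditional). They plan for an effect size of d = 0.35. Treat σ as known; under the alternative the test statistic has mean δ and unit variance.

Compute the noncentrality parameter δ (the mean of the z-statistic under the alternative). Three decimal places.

The noncentrality parameter scales effect size by the design's sample-size factor: δ = d / √(1/n₁ + 1/n₂) = 0.35 / √(1/11 + 1/6) = 0.6896

δ ≈ 0.690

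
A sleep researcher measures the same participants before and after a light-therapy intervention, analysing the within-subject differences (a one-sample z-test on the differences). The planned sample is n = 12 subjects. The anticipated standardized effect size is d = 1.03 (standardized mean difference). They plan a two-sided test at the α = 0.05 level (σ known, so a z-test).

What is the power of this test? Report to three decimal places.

Power ≈ 0.946

Noncentrality parameter: δ = d·√n = 1.03 × √12 = 3.5680
Critical value for a two-sided test at α = 0.05: z_{α/2} = 1.960.
Power = Φ(δ − 1.960) + Φ(−δ − 1.960) = Φ(1.608) + Φ(-5.528) = 0.9461 + 0.0000 = 0.9461.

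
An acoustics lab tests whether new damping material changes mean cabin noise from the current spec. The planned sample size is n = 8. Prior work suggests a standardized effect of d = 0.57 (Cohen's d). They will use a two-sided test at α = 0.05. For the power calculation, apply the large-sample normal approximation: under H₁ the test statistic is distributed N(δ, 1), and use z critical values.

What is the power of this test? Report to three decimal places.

Power ≈ 0.364

Noncentrality parameter: δ = d·√n = 0.57 × √8 = 1.6122
Two-sided α = 0.05 → critical value z_{0.025} = 1.960.
Power = Φ(δ − 1.960) + Φ(−δ − 1.960) = Φ(-0.348) + Φ(-3.572) = 0.3640 + 0.0002 = 0.3642.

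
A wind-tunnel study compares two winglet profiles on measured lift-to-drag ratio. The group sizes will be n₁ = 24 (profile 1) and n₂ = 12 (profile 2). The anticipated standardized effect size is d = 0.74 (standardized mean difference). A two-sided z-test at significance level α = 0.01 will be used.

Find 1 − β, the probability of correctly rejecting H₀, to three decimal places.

Power ≈ 0.315

Noncentrality parameter: δ = d / √(1/n₁ + 1/n₂) = 0.74 / √(1/24 + 1/12) = 2.0930
Two-sided α = 0.01 → critical value z_{0.005} = 2.576.
Power = Φ(δ − 2.576) + Φ(−δ − 2.576) = Φ(-0.483) + Φ(-4.669) = 0.3146 + 0.0000 = 0.3146.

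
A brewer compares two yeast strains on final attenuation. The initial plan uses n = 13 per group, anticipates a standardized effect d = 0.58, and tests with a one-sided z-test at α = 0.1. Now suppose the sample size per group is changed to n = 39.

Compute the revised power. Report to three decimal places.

Power ≈ 0.900

With n = 39 per group: δ = d·√(n/2) = 0.58 × √(39/2) = 2.5612. Critical value z_{0.1} = 1.282.
Revised power = Φ(δ − 1.282) = Φ(1.280) = 0.8997.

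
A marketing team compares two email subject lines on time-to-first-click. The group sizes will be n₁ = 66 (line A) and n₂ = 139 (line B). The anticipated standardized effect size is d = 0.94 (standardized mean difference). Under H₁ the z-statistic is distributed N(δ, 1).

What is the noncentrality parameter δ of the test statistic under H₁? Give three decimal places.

δ ≈ 6.288

The noncentrality parameter scales effect size by the design's sample-size factor: δ = d / √(1/n₁ + 1/n₂) = 0.94 / √(1/66 + 1/139) = 6.2883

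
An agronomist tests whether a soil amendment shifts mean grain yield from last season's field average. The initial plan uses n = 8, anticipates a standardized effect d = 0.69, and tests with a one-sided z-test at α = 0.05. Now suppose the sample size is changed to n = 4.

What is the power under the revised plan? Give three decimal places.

Power ≈ 0.396

With n = 4: δ = d·√n = 0.69 × √4 = 1.3800. Critical value z_{0.05} = 1.645.
Revised power = Φ(δ − 1.645) = Φ(-0.265) = 0.3956.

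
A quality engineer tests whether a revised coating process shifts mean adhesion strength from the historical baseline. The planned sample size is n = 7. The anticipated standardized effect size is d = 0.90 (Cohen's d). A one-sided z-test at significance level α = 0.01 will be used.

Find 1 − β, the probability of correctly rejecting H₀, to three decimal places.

Power ≈ 0.522

Noncentrality parameter: λ = d·√n = 0.90 × √7 = 2.3812
Critical value for a one-sided test at α = 0.01: z_α = 2.326.
Power = Φ(λ − 2.326) = Φ(0.055) = 0.5219.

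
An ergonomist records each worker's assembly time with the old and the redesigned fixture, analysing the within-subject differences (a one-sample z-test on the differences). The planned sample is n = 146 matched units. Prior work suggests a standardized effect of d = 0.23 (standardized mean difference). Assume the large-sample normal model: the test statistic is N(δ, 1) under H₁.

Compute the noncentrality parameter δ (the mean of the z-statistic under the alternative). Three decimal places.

δ ≈ 2.779

The noncentrality parameter scales effect size by the design's sample-size factor: δ = d·√n = 0.23 × √146 = 2.7791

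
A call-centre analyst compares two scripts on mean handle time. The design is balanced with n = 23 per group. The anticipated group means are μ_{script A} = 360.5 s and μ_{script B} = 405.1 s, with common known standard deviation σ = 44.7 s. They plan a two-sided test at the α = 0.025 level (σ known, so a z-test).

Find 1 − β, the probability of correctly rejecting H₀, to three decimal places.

Power ≈ 0.873

Standardized effect: d = |μ_{script A} − μ_{script B}| / σ = |360.5 − 405.1| / 44.7 = 0.9978
Noncentrality parameter: λ = d·√(n/2) = 0.9978 × √(23/2) = 3.3836
Critical value for a two-sided test at α = 0.025: z_{α/2} = 2.241.
Power = Φ(λ − 2.241) + Φ(−λ − 2.241) = Φ(1.142) + Φ(-5.625) = 0.8733 + 0.0000 = 0.8733.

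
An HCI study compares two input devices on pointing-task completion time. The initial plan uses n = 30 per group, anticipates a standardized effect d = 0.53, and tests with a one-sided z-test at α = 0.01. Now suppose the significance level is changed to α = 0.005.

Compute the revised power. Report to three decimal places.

Power ≈ 0.300

δ = d·√(n/2) = 0.53 × √(30/2) = 2.0527 (unchanged). New critical value: z_{0.005} = 2.576.
Revised power = P(Z > 2.576 − δ) = Φ(-0.523) = 0.3004.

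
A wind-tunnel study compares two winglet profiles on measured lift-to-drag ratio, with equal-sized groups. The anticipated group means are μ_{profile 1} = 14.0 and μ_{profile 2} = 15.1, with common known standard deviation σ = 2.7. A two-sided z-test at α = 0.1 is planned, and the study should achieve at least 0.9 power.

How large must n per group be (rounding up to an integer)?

n = 104 per group

Standardized effect: d = |μ_{profile 1} − μ_{profile 2}| / σ = |14.0 − 15.1| / 2.7 = 0.4074
Set Φ(δ − 1.645) = 0.9; then δ − 1.645 = Φ⁻¹(0.9) = 1.282, giving δ = 2.926.
(The Φ(−δ − z_{α/2}) term is vanishingly small for δ > 0 and is dropped in the standard sample-size formula.)
δ = d·√(n/2) ⇒ n = 2(δ/d)² = 2 × (2.926 / 0.4074)² = 103.19.
Rounding up, n = 104 per group.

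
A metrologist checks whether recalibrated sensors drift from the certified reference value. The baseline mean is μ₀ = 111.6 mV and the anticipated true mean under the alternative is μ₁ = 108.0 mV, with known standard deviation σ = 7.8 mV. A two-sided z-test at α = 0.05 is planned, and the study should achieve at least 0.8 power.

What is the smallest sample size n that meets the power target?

Standardized effect: d = |μ₁ − μ₀| / σ = |108.0 − 111.6| / 7.8 = 0.4615
Set Φ(δ − 1.960) = 0.8; then δ − 1.960 = Φ⁻¹(0.8) = 0.842, giving δ = 2.802.
(Ignoring the negligible lower-tail rejection probability gives the usual closed-form inversion.)
δ = d·√n ⇒ n = (δ/d)² = (2.802 / 0.4615)² = 36.85.
Round up to the next whole unit.

n = 37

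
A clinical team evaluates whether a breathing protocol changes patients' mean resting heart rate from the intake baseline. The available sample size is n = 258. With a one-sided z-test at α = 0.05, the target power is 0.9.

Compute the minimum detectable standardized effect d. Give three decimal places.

Need Φ(δ − 1.645) = 0.9, so δ = 1.645 + 1.282 = 2.926.
δ = d·√n ⇒ d = δ/√n = 2.926/√258 = 0.1822.

d ≈ 0.182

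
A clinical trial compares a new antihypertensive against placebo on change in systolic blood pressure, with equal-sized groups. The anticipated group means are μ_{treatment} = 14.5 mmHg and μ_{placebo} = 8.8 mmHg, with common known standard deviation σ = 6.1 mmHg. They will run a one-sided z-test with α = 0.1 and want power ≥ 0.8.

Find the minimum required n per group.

n = 11 per group

Standardized effect: d = |μ_{treatment} − μ_{placebo}| / σ = |14.5 − 8.8| / 6.1 = 0.9344
For power 0.8 need Φ(δ − z_{0.1}) = 0.8, so δ = z_{0.1} + z_{0.20} = 1.282 + 0.842 = 2.123.
δ = d·√(n/2) ⇒ n = 2(δ/d)² = 2 × (2.123 / 0.9344)² = 10.33.
Round up to the next whole unit.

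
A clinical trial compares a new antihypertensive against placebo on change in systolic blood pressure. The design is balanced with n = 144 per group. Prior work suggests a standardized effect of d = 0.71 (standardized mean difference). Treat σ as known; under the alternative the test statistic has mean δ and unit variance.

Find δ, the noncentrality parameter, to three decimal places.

δ ≈ 6.025

The noncentrality parameter scales effect size by the design's sample-size factor: δ = d·√(n/2) = 0.71 × √(144/2) = 6.0245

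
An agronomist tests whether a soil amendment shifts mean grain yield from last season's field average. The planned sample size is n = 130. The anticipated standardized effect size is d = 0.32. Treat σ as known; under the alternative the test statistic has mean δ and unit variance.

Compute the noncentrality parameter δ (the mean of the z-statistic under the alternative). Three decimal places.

The noncentrality parameter scales effect size by the design's sample-size factor: δ = d·√n = 0.32 × √130 = 3.6486

δ ≈ 3.649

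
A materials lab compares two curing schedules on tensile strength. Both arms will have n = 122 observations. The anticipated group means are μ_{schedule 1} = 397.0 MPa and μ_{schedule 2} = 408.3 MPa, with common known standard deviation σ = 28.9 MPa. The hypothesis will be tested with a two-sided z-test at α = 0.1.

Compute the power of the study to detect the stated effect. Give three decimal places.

Power ≈ 0.921

Standardized effect: d = |μ_{schedule 1} − μ_{schedule 2}| / σ = |397.0 − 408.3| / 28.9 = 0.3910
Noncentrality parameter: λ = d·√(n/2) = 0.3910 × √(122/2) = 3.0538
Two-sided α = 0.1 → critical value z_{0.05} = 1.645.
Power = Φ(λ − 1.645) + Φ(−λ − 1.645) = Φ(1.409) + Φ(-4.699) = 0.9206 + 0.0000 = 0.9206.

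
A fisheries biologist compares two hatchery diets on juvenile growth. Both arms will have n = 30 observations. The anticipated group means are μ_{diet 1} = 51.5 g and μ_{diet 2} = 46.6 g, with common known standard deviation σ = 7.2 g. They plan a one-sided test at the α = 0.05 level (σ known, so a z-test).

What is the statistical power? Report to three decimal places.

Power ≈ 0.839

Standardized effect: d = |μ_{diet 1} − μ_{diet 2}| / σ = |51.5 − 46.6| / 7.2 = 0.6806
Noncentrality parameter: δ = d·√(n/2) = 0.6806 × √(30/2) = 2.6358
One-sided α = 0.05 → critical value z_{0.05} = 1.645.
Power = P(Z > 1.645 − δ) = Φ(0.991) = 0.8391.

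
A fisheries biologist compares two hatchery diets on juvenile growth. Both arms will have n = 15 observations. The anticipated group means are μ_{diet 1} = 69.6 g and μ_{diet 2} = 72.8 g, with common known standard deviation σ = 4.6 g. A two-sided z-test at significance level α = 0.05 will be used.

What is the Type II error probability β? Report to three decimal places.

Standardized effect: d = |μ_{diet 1} − μ_{diet 2}| / σ = |69.6 − 72.8| / 4.6 = 0.6957
Noncentrality parameter: δ = d·√(n/2) = 0.6957 × √(15/2) = 1.9051
Critical value for a two-sided test at α = 0.05: z_{α/2} = 1.960.
Power = Φ(δ − 1.960) + Φ(−δ − 1.960) = Φ(-0.055) + Φ(-3.865) = 0.4781 + 0.0001 = 0.4782.
Type II error: β = 1 − power = 1 − 0.4782 = 0.5218.

β ≈ 0.522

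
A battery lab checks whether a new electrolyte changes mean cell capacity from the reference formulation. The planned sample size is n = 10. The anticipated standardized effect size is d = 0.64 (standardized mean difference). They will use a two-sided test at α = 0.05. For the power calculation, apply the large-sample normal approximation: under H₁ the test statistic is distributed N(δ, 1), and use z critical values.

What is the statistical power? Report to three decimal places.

Noncentrality parameter: δ = d·√n = 0.64 × √10 = 2.0239
Two-sided α = 0.05 → critical value z_{0.025} = 1.960.
Power = Φ(δ − 1.960) + Φ(−δ − 1.960) = Φ(0.064) + Φ(-3.984) = 0.5255 + 0.0000 = 0.5255.

Power ≈ 0.526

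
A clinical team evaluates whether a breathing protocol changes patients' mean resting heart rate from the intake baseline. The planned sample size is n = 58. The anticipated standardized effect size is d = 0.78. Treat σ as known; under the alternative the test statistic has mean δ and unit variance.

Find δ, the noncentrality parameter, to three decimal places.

δ ≈ 5.940

δ = d·√n = 0.78 × √58 = 5.9403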